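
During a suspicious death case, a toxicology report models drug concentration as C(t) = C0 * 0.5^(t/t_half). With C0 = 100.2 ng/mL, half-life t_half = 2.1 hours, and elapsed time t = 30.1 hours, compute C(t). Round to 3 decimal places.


Drug concentration decay:
Number of half-lives = t / t_half = 30.1 / 2.1 = 14.333333
Decay factor = 0.5^14.333333 = 0.00004844
C(t) = 100.2 * 0.00004844 = 0.005 ng/mL

0.005


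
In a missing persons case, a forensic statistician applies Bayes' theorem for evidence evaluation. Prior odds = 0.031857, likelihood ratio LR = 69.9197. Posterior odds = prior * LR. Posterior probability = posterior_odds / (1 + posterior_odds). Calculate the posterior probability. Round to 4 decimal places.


Bayesian evidence evaluation:
Posterior odds = prior_odds * LR = 0.031857 * 69.9197 = 2.227432
Posterior probability = posterior_odds / (1 + posterior_odds)
= 2.227432 / (1 + 2.227432)
= 2.227432 / 3.227432
= 0.6902

0.6902


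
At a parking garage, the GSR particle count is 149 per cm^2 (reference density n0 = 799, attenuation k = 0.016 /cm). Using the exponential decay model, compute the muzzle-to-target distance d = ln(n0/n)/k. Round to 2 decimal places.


GSR distance calculation:
n0/n = 799 / 149 = 5.362416
ln(n0/n) = 1.679415
d = 1.679415 / 0.016 = 104.96 cm

104.96


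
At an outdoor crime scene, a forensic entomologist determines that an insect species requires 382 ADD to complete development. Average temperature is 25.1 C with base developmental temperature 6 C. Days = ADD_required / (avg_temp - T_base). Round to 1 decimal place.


Insect development time:
Effective temperature = avg_temp - T_base = 25.1 - 6 = 19.1 C
Days = ADD / effective_temp = 382 / 19.1 = 20.0 days

20.0


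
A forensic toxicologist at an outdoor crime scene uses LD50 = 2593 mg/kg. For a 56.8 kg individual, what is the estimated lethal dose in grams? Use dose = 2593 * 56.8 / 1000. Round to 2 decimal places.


Lethal dose calculation:
Lethal dose = LD50 * body_weight / 1000
= 2593 * 56.8 / 1000
= 147282.4 / 1000
= 147.28 g

147.28


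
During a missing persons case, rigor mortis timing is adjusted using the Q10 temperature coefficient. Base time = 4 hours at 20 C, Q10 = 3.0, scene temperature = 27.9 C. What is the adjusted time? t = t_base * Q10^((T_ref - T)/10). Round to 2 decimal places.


Rigor mortis time adjustment:
Exponent = (T_ref - T_actual) / 10 = (20 - 27.9) / 10 = -0.79
Q10 factor = 3.0^-0.79 = 0.41983
t_adjusted = 4 * 0.41983 = 1.68 hours

1.68


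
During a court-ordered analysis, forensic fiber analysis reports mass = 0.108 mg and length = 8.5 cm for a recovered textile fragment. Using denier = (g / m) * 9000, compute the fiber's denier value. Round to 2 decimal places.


Denier calculation:
Mass in grams = 0.108 mg / 1000 = 0.000108 g
Length in meters = 8.5 cm / 100 = 0.085 m
Linear density = mass / length = 0.000108 / 0.085 = 0.00127059 g/m
Denier = (g/m) * 9000 = 0.00127059 * 9000 = 11.44

11.44


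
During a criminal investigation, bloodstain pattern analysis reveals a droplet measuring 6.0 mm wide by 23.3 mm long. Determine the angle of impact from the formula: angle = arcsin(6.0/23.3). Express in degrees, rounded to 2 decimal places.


Blood spatter impact angle calculation:
width / length = 6.0 / 23.3 = 0.257511
angle = arcsin(0.257511)
angle = 14.92 degrees

14.92


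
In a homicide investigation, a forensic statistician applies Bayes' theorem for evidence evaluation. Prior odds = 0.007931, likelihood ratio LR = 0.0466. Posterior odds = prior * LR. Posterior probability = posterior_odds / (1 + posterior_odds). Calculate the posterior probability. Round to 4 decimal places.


Bayesian evidence evaluation:
Posterior odds = prior_odds * LR = 0.007931 * 0.0466 = 0.0003695846
Posterior probability = posterior_odds / (1 + posterior_odds)
= 0.0003695846 / (1 + 0.0003695846)
= 0.0003695846 / 1.0003695846
= 0.0004

0.0004


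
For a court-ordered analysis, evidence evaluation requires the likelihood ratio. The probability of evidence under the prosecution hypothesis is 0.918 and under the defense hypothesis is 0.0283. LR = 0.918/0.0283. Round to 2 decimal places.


Likelihood ratio calculation:
LR = P(E|Hp) / P(E|Hd)
LR = 0.918 / 0.0283
LR = 32.44

32.44


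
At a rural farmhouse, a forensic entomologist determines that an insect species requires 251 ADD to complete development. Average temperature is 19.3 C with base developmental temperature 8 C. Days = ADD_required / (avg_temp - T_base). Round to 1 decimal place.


Insect development time:
Effective temperature = avg_temp - T_base = 19.3 - 8 = 11.3 C
Days = ADD / effective_temp = 251 / 11.3 = 22.2 days

22.2


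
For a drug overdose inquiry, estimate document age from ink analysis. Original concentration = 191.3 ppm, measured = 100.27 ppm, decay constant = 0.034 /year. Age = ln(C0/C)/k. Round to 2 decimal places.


Document age estimation:
C0/C = 191.3 / 100.27 = 1.907849
ln(C0/C) = 0.645976
t = 0.645976 / 0.034 = 19.00 years

19.00


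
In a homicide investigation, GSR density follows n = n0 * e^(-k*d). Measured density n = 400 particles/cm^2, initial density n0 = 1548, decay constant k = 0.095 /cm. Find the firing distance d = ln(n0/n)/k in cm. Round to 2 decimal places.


GSR distance calculation:
n0/n = 1548 / 400 = 3.87
ln(n0/n) = 1.353255
d = 1.353255 / 0.095 = 14.24 cm

14.24


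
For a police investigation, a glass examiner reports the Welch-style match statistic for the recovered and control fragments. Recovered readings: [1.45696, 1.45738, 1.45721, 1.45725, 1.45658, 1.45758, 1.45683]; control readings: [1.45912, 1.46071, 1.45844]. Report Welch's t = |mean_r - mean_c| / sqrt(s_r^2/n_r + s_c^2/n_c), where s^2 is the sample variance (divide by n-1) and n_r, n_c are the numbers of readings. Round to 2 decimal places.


Welch's t-criterion for glass RI comparison:
Recovered mean = sum / n_r = 10.19979 / 7 = 1.4571129
Control mean = sum / n_c = 4.37827 / 3 = 1.4594233
Recovered sample variance s_r^2 = 1.17524e-07
Control sample variance s_c^2 = 1.35723e-06
Welch SE (unpooled) = sqrt(s_r^2/n_r + s_c^2/n_c) = sqrt(1.67891e-08 + 4.52411e-07) = sqrt(4.692e-07) = 0.000684982
|mean_r - mean_c| = 0.00231048
t = 0.00231048 / 0.000684982 = 3.37

3.37


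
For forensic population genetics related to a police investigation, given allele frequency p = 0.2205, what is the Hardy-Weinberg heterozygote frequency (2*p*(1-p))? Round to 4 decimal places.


Hardy-Weinberg heterozygote frequency:
q = 1 - p = 1 - 0.2205 = 0.7795
2pq = 2 * 0.2205 * 0.7795 = 0.3438

0.3438


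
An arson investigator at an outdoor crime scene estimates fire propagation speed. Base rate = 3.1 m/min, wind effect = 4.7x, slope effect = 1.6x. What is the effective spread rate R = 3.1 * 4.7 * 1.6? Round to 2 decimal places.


Fire spread rate calculation:
R = R0 * wind_factor * slope_factor
= 3.1 * 4.7 * 1.6
= 14.57 * 1.6
= 23.31 m/min

23.31


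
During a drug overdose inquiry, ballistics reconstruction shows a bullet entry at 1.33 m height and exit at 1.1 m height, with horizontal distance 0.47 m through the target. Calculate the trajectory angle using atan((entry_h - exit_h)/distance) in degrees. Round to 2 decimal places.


Bullet trajectory angle:
Height difference = 1.33 - 1.1 = 0.23 m
angle = atan(0.23 / 0.47)
angle = atan(0.489362)
angle = 26.08 degrees

26.08


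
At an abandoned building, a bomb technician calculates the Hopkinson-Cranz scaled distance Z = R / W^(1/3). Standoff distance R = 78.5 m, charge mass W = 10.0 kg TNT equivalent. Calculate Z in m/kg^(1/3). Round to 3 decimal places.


Scaled distance calculation:
W^(1/3) = 10.0^(1/3) = 2.154435
Z = R / W^(1/3) = 78.5 / 2.154435
Z = 36.436 m/kg^(1/3)

36.436


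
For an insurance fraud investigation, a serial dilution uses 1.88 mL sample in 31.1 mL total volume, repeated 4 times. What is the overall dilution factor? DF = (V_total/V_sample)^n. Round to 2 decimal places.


Dilution factor calculation:
Single dilution = V_total / V_sample = 31.1 / 1.88 ≈ 16.542553
Number of dilutions = 4
Total DF = (31.1 / 1.88)^4 (full precision, rounded at the end) = 74887.64

74887.64


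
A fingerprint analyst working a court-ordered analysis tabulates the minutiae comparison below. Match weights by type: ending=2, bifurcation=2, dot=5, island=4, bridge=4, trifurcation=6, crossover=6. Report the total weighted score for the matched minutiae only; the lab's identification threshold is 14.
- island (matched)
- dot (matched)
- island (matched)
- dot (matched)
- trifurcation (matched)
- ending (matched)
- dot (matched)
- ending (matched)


Weighted minutiae match score:
  island: matched, +4 (running total 4)
  dot: matched, +5 (running total 9)
  island: matched, +4 (running total 13)
  dot: matched, +5 (running total 18)
  trifurcation: matched, +6 (running total 24)
  ending: matched, +2 (running total 26)
  dot: matched, +5 (running total 31)
  ending: matched, +2 (running total 33)
Total score = 33
Threshold = 14; verdict = identification

33


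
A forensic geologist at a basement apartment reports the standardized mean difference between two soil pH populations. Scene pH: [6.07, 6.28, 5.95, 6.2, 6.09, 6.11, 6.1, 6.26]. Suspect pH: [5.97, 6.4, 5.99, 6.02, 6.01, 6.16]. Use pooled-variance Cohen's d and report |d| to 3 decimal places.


Pooled-variance Cohen's d for soil pH comparison:
Scene mean = 49.06 / 8 = 6.1325
Suspect mean = 36.55 / 6 = 6.091667
Scene sample variance s_s^2 = 0.011879
Suspect sample variance s_c^2 = 0.027337
Pooled variance = ((n_s-1)*s_s^2 + (n_c-1)*s_c^2) / (n_s + n_c - 2) = 0.018319
Pooled SD = sqrt(0.018319) = 0.135348
Mean difference = 0.040833
|d| = |0.040833| / 0.135348 = 0.302

0.302


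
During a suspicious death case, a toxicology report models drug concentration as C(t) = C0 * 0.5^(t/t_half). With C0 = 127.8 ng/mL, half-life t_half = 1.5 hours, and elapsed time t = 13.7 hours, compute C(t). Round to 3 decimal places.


Drug concentration decay:
Number of half-lives = t / t_half = 13.7 / 1.5 = 9.133333
Decay factor = 0.5^9.133333 = 0.00178071
C(t) = 127.8 * 0.00178071 = 0.228 ng/mL

0.228


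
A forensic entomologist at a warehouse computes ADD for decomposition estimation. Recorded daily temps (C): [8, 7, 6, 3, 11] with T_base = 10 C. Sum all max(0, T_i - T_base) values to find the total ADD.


Computing ADD day by day:
Day 1: max(0, 8 - 10) = 0
Day 2: max(0, 7 - 10) = 0
Day 3: max(0, 6 - 10) = 0
Day 4: max(0, 3 - 10) = 0
Day 5: max(0, 11 - 10) = 1
Total ADD = 1

1


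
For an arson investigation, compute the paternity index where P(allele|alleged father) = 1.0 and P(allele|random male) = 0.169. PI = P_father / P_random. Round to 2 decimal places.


Paternity Index calculation:
PI = P(allele|father) / P(allele|random)
PI = 1.0 / 0.169
PI = 5.92

5.92


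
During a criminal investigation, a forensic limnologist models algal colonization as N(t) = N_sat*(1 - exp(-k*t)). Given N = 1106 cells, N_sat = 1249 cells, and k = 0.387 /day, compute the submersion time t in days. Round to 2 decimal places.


PMSI from diatom colonization curve:
N / N_sat = 1106 / 1249 = 0.885508
1 - N/N_sat = 0.114492
ln(1 - N/N_sat) = -2.16725
t = -ln(1 - N/N_sat) / k = -(-2.16725) / 0.387 = 5.60 days

5.60


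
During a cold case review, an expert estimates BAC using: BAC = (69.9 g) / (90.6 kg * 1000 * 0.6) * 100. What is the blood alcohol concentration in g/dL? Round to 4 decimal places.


Applying the Widmark formula:
BAC = (dose_g / (body_wt * 1000 * r)) * 100
Denominator = 90.6 * 1000 * 0.6 = 54360
BAC = (69.9 / 54360) * 100
BAC = 0.1286 g/dL

0.1286


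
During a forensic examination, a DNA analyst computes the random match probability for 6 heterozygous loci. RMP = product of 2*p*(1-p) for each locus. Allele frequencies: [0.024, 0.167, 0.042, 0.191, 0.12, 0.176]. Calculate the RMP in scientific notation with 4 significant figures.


Computing RMP for 6 loci:
Locus 1: 2 * 0.024 * 0.976 = 0.046848
Locus 2: 2 * 0.167 * 0.833 = 0.278222
Locus 3: 2 * 0.042 * 0.958 = 0.080472
Locus 4: 2 * 0.191 * 0.809 = 0.309038
Locus 5: 2 * 0.12 * 0.88 = 0.2112
Locus 6: 2 * 0.176 * 0.824 = 0.290048
RMP = 1.986e-05

1.986e-05


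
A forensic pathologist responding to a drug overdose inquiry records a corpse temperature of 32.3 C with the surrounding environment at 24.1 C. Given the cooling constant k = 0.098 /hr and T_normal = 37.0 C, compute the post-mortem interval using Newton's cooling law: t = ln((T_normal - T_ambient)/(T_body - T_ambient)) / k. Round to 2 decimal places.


Using Newton's law of cooling:
t = ln((T_normal - T_ambient) / (T_body - T_ambient)) / k
T_normal - T_ambient = 12.9
T_body - T_ambient = 8.2
Ratio = 1.573171
ln(ratio) = 0.453093
t = 0.453093 / 0.098 = 4.62 hours

4.62


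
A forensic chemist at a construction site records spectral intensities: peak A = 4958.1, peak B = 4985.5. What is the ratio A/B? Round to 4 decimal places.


Spectral peak ratio:
Peak A = 4958.1 counts
Peak B = 4985.5 counts
Ratio = 4958.1 / 4985.5 = 0.9945

0.9945


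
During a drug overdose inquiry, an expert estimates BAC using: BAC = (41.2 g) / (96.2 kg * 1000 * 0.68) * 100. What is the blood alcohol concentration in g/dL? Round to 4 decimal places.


Applying the Widmark formula:
BAC = (dose_g / (body_wt * 1000 * r)) * 100
Denominator = 96.2 * 1000 * 0.68 = 65416
BAC = (41.2 / 65416) * 100
BAC = 0.0630 g/dL

0.0630


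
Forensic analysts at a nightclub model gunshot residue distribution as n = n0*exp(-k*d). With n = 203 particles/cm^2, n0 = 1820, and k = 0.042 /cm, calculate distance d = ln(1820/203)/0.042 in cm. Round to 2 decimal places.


GSR distance calculation:
n0/n = 1820 / 203 = 8.965517
ln(n0/n) = 2.193386
d = 2.193386 / 0.042 = 52.22 cm

52.22


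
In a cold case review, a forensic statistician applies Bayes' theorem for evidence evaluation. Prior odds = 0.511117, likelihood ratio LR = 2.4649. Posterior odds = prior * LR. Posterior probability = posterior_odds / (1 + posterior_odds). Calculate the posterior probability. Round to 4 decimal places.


Bayesian evidence evaluation:
Posterior odds = prior_odds * LR = 0.511117 * 2.4649 = 1.259852
Posterior probability = posterior_odds / (1 + posterior_odds)
= 1.259852 / (1 + 1.259852)
= 1.259852 / 2.259852
= 0.5575

0.5575


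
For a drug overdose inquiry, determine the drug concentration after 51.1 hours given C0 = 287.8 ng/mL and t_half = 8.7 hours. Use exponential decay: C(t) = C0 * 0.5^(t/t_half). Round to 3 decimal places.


Drug concentration decay:
Number of half-lives = t / t_half = 51.1 / 8.7 = 5.873563
Decay factor = 0.5^5.873563 = 0.01705616
C(t) = 287.8 * 0.01705616 = 4.909 ng/mL

4.909


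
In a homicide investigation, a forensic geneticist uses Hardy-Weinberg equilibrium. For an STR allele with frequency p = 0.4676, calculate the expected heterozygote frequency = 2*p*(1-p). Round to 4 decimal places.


Hardy-Weinberg heterozygote frequency:
q = 1 - p = 1 - 0.4676 = 0.5324
2pq = 2 * 0.4676 * 0.5324 = 0.4979

0.4979


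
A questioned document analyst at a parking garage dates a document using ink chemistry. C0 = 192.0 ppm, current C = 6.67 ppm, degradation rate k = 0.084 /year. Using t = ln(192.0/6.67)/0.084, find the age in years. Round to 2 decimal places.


Document age estimation:
C0/C = 192.0 / 6.67 = 28.785607
ln(C0/C) = 3.359876
t = 3.359876 / 0.084 = 40.00 years

40.00


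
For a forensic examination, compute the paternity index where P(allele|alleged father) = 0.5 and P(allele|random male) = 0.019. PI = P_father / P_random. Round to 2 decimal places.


Paternity Index calculation:
PI = P(allele|father) / P(allele|random)
PI = 0.5 / 0.019
PI = 26.32

26.32


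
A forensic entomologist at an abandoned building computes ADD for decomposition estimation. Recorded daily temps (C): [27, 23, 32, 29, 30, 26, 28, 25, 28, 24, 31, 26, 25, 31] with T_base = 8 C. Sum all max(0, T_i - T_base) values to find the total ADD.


Computing ADD day by day:
Day 1: max(0, 27 - 8) = 19
Day 2: max(0, 23 - 8) = 15
Day 3: max(0, 32 - 8) = 24
Day 4: max(0, 29 - 8) = 21
Day 5: max(0, 30 - 8) = 22
Day 6: max(0, 26 - 8) = 18
Day 7: max(0, 28 - 8) = 20
Day 8: max(0, 25 - 8) = 17
Day 9: max(0, 28 - 8) = 20
Day 10: max(0, 24 - 8) = 16
Day 11: max(0, 31 - 8) = 23
Day 12: max(0, 26 - 8) = 18
Day 13: max(0, 25 - 8) = 17
Day 14: max(0, 31 - 8) = 23
Total ADD = 273

273


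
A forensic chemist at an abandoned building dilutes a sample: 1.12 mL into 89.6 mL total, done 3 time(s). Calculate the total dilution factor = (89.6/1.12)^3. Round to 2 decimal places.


Dilution factor calculation:
Single dilution = V_total / V_sample = 89.6 / 1.12 ≈ 80
Number of dilutions = 3
Total DF = (89.6 / 1.12)^3 (full precision, rounded at the end) = 512000.00

512000.00


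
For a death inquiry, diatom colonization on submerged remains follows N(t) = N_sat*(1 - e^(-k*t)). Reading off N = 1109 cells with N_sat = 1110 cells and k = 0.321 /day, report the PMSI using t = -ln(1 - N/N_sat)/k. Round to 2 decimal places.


PMSI from diatom colonization curve:
N / N_sat = 1109 / 1110 = 0.999099
1 - N/N_sat = 0.000901
ln(1 - N/N_sat) = -7.012005
t = -ln(1 - N/N_sat) / k = -(-7.012005) / 0.321 = 21.84 days

21.84


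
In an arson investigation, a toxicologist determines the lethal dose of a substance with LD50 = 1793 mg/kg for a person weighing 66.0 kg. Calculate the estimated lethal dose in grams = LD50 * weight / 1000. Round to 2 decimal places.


Lethal dose calculation:
Lethal dose = LD50 * body_weight / 1000
= 1793 * 66.0 / 1000
= 118338 / 1000
= 118.34 g

118.34


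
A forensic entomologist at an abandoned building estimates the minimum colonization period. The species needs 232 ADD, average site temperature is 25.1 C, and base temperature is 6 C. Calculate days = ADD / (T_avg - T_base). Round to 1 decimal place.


Insect development time:
Effective temperature = avg_temp - T_base = 25.1 - 6 = 19.1 C
Days = ADD / effective_temp = 232 / 19.1 = 12.1 days

12.1


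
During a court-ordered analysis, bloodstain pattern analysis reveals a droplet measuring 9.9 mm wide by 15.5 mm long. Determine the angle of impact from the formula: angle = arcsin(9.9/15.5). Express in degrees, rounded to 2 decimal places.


Blood spatter impact angle calculation:
width / length = 9.9 / 15.5 = 0.63871
angle = arcsin(0.63871)
angle = 39.70 degrees

39.70


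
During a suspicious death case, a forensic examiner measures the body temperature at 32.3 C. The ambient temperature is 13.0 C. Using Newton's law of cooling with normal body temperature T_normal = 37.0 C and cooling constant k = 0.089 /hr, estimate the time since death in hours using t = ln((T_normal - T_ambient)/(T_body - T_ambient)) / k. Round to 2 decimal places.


Using Newton's law of cooling:
t = ln((T_normal - T_ambient) / (T_body - T_ambient)) / k
T_normal - T_ambient = 24.0
T_body - T_ambient = 19.3
Ratio = 1.243523
ln(ratio) = 0.217948
t = 0.217948 / 0.089 = 2.45 hours

2.45


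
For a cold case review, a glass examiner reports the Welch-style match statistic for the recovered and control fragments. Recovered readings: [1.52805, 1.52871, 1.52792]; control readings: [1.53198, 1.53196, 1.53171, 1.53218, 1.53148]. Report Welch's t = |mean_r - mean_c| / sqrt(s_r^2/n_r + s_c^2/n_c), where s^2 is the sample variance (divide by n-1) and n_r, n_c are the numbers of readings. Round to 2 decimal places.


Welch's t-criterion for glass RI comparison:
Recovered mean = sum / n_r = 4.58468 / 3 = 1.5282267
Control mean = sum / n_c = 7.65931 / 5 = 1.531862
Recovered sample variance s_r^2 = 1.79433e-07
Control sample variance s_c^2 = 7.342e-08
Welch SE (unpooled) = sqrt(s_r^2/n_r + s_c^2/n_c) = sqrt(5.98111e-08 + 1.4684e-08) = sqrt(7.44951e-08) = 0.000272938
|mean_r - mean_c| = 0.00363533
t = 0.00363533 / 0.000272938 = 13.32

13.32


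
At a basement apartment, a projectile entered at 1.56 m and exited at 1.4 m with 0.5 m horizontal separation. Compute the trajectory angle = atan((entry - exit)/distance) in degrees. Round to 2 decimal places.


Bullet trajectory angle:
Height difference = 1.56 - 1.4 = 0.16 m
angle = atan(0.16 / 0.5)
angle = atan(0.32)
angle = 17.74 degrees

17.74


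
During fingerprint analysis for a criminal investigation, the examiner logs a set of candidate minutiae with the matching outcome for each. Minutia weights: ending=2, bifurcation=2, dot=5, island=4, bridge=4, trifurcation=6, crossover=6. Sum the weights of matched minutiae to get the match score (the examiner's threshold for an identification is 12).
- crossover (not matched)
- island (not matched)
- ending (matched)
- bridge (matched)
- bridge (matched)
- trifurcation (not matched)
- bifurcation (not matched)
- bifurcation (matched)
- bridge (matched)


Weighted minutiae match score:
  crossover: not matched, +0
  island: not matched, +0
  ending: matched, +2 (running total 2)
  bridge: matched, +4 (running total 6)
  bridge: matched, +4 (running total 10)
  trifurcation: not matched, +0
  bifurcation: not matched, +0
  bifurcation: matched, +2 (running total 12)
  bridge: matched, +4 (running total 16)
Total score = 16
Threshold = 12; verdict = identification

16


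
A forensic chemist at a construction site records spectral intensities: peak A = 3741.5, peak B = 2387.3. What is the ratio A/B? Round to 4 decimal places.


Spectral peak ratio:
Peak A = 3741.5 counts
Peak B = 2387.3 counts
Ratio = 3741.5 / 2387.3 = 1.5673

1.5673


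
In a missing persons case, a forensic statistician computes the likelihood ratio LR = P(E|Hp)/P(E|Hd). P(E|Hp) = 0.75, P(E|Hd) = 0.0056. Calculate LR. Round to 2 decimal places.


Likelihood ratio calculation:
LR = P(E|Hp) / P(E|Hd)
LR = 0.75 / 0.0056
LR = 133.93

133.93


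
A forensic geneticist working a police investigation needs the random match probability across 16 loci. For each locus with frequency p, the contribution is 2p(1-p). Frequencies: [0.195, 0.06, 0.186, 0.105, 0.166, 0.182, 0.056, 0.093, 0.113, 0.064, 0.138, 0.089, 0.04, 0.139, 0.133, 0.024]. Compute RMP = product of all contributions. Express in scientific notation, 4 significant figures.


Computing RMP for 16 loci:
Locus 1: 2 * 0.195 * 0.805 = 0.31395
Locus 2: 2 * 0.06 * 0.94 = 0.1128
Locus 3: 2 * 0.186 * 0.814 = 0.302808
Locus 4: 2 * 0.105 * 0.895 = 0.18795
Locus 5: 2 * 0.166 * 0.834 = 0.276888
Locus 6: 2 * 0.182 * 0.818 = 0.297752
Locus 7: 2 * 0.056 * 0.944 = 0.105728
Locus 8: 2 * 0.093 * 0.907 = 0.168702
Locus 9: 2 * 0.113 * 0.887 = 0.200462
Locus 10: 2 * 0.064 * 0.936 = 0.119808
Locus 11: 2 * 0.138 * 0.862 = 0.237912
Locus 12: 2 * 0.089 * 0.911 = 0.162158
Locus 13: 2 * 0.04 * 0.96 = 0.0768
Locus 14: 2 * 0.139 * 0.861 = 0.239358
Locus 15: 2 * 0.133 * 0.867 = 0.230622
Locus 16: 2 * 0.024 * 0.976 = 0.046848
RMP = 5.454e-13

5.454e-13


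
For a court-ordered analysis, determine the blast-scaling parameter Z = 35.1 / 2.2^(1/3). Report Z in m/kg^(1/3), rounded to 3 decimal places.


Scaled distance calculation:
W^(1/3) = 2.2^(1/3) = 1.300591
Z = R / W^(1/3) = 35.1 / 1.300591
Z = 26.988 m/kg^(1/3)

26.988


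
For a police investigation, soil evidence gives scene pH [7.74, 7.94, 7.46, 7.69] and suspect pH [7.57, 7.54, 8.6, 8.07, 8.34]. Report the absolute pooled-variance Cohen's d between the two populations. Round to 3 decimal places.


Pooled-variance Cohen's d for soil pH comparison:
Scene mean = 30.83 / 4 = 7.7075
Suspect mean = 40.12 / 5 = 8.024
Scene sample variance s_s^2 = 0.038892
Suspect sample variance s_c^2 = 0.21853
Pooled variance = ((n_s-1)*s_s^2 + (n_c-1)*s_c^2) / (n_s + n_c - 2) = 0.141542
Pooled SD = sqrt(0.141542) = 0.376221
Mean difference = -0.3165
|d| = |-0.3165| / 0.376221 = 0.841

0.841


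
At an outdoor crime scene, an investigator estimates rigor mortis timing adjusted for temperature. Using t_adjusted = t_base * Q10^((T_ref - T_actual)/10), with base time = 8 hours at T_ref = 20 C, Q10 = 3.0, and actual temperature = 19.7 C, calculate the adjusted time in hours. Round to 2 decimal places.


Rigor mortis time adjustment:
Exponent = (T_ref - T_actual) / 10 = (20 - 19.7) / 10 = 0.03
Q10 factor = 3.0^0.03 = 1.03351
t_adjusted = 8 * 1.03351 = 8.27 hours

8.27


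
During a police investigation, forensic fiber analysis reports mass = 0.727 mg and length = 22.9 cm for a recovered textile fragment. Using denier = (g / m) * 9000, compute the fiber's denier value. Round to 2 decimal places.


Denier calculation:
Mass in grams = 0.727 mg / 1000 = 0.000727 g
Length in meters = 22.9 cm / 100 = 0.229 m
Linear density = mass / length = 0.000727 / 0.229 = 0.00317467 g/m
Denier = (g/m) * 9000 = 0.00317467 * 9000 = 28.57

28.57


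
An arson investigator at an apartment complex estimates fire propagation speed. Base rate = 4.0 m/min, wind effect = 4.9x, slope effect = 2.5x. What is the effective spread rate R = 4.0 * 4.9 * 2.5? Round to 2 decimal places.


Fire spread rate calculation:
R = R0 * wind_factor * slope_factor
= 4.0 * 4.9 * 2.5
= 19.6 * 2.5
= 49.00 m/min

49.00


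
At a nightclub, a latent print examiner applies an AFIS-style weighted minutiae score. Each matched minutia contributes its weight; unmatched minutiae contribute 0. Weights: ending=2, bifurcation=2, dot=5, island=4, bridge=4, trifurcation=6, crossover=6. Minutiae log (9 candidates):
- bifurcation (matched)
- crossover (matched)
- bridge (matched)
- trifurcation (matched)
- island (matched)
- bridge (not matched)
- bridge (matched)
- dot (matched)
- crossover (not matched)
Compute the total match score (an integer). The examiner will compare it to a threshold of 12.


Weighted minutiae match score:
  bifurcation: matched, +2 (running total 2)
  crossover: matched, +6 (running total 8)
  bridge: matched, +4 (running total 12)
  trifurcation: matched, +6 (running total 18)
  island: matched, +4 (running total 22)
  bridge: not matched, +0
  bridge: matched, +4 (running total 26)
  dot: matched, +5 (running total 31)
  crossover: not matched, +0
Total score = 31
Threshold = 12; verdict = identification

31


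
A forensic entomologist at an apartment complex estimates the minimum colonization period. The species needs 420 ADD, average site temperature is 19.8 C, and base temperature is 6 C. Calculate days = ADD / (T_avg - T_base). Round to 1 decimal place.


Insect development time:
Effective temperature = avg_temp - T_base = 19.8 - 6 = 13.8 C
Days = ADD / effective_temp = 420 / 13.8 = 30.4 days

30.4


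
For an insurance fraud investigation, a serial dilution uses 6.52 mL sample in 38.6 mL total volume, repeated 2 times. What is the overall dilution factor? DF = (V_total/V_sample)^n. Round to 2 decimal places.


Dilution factor calculation:
Single dilution = V_total / V_sample = 38.6 / 6.52 ≈ 5.920245
Number of dilutions = 2
Total DF = (38.6 / 6.52)^2 (full precision, rounded at the end) = 35.05

35.05


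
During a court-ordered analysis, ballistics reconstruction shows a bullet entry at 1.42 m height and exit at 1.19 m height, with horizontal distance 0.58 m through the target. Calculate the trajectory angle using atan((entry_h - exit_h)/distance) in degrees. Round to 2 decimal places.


Bullet trajectory angle:
Height difference = 1.42 - 1.19 = 0.23 m
angle = atan(0.23 / 0.58)
angle = atan(0.396552)
angle = 21.63 degrees

21.63


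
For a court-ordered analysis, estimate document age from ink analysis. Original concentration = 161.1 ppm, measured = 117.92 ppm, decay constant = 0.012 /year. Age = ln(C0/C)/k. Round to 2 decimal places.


Document age estimation:
C0/C = 161.1 / 117.92 = 1.36618
ln(C0/C) = 0.312019
t = 0.312019 / 0.012 = 26.00 years

26.00


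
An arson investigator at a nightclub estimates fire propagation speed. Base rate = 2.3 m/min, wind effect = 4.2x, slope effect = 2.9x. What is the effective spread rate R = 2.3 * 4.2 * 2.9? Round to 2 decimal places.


Fire spread rate calculation:
R = R0 * wind_factor * slope_factor
= 2.3 * 4.2 * 2.9
= 9.66 * 2.9
= 28.01 m/min

28.01


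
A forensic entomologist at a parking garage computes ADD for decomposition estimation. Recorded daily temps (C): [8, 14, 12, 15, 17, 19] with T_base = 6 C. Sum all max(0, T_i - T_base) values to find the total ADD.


Computing ADD day by day:
Day 1: max(0, 8 - 6) = 2
Day 2: max(0, 14 - 6) = 8
Day 3: max(0, 12 - 6) = 6
Day 4: max(0, 15 - 6) = 9
Day 5: max(0, 17 - 6) = 11
Day 6: max(0, 19 - 6) = 13
Total ADD = 49

49


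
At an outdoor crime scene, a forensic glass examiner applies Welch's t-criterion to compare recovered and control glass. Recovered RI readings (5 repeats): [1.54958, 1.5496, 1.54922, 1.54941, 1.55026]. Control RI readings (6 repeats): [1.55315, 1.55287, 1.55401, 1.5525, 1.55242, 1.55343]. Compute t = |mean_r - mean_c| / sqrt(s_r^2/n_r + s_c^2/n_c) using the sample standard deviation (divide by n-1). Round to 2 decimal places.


Welch's t-criterion for glass RI comparison:
Recovered mean = sum / n_r = 7.74807 / 5 = 1.549614
Control mean = sum / n_c = 9.31838 / 6 = 1.5530633
Recovered sample variance s_r^2 = 1.5388e-07
Control sample variance s_c^2 = 3.61347e-07
Welch SE (unpooled) = sqrt(s_r^2/n_r + s_c^2/n_c) = sqrt(3.0776e-08 + 6.02244e-08) = sqrt(9.10004e-08) = 0.000301663
|mean_r - mean_c| = 0.00344933
t = 0.00344933 / 0.000301663 = 11.43

11.43


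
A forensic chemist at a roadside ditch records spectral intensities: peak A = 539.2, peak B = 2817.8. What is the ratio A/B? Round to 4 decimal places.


Spectral peak ratio:
Peak A = 539.2 counts
Peak B = 2817.8 counts
Ratio = 539.2 / 2817.8 = 0.1914

0.1914


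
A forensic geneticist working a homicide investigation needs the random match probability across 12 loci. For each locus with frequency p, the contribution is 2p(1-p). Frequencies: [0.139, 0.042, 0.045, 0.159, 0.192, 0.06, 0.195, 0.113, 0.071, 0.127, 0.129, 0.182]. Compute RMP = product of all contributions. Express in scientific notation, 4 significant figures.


Computing RMP for 12 loci:
Locus 1: 2 * 0.139 * 0.861 = 0.239358
Locus 2: 2 * 0.042 * 0.958 = 0.080472
Locus 3: 2 * 0.045 * 0.955 = 0.08595
Locus 4: 2 * 0.159 * 0.841 = 0.267438
Locus 5: 2 * 0.192 * 0.808 = 0.310272
Locus 6: 2 * 0.06 * 0.94 = 0.1128
Locus 7: 2 * 0.195 * 0.805 = 0.31395
Locus 8: 2 * 0.113 * 0.887 = 0.200462
Locus 9: 2 * 0.071 * 0.929 = 0.131918
Locus 10: 2 * 0.127 * 0.873 = 0.221742
Locus 11: 2 * 0.129 * 0.871 = 0.224718
Locus 12: 2 * 0.182 * 0.818 = 0.297752
RMP = 1.909e-09

1.909e-09


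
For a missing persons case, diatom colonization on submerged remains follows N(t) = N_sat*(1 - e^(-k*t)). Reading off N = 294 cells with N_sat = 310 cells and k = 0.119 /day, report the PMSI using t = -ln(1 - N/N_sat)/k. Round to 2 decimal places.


PMSI from diatom colonization curve:
N / N_sat = 294 / 310 = 0.948387
1 - N/N_sat = 0.051613
ln(1 - N/N_sat) = -2.963982
t = -ln(1 - N/N_sat) / k = -(-2.963982) / 0.119 = 24.91 days

24.91


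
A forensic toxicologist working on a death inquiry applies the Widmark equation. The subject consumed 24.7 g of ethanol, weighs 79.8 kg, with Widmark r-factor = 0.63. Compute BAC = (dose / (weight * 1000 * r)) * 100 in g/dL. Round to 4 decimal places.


Applying the Widmark formula:
BAC = (dose_g / (body_wt * 1000 * r)) * 100
Denominator = 79.8 * 1000 * 0.63 = 50274
BAC = (24.7 / 50274) * 100
BAC = 0.0491 g/dL

0.0491


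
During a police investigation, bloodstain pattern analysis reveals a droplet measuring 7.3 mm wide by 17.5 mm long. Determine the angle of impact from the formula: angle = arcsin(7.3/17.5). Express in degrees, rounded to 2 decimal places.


Blood spatter impact angle calculation:
width / length = 7.3 / 17.5 = 0.417143
angle = arcsin(0.417143)
angle = 24.65 degrees

24.65


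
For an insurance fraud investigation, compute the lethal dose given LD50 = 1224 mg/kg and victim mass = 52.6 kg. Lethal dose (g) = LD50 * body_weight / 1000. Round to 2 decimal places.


Lethal dose calculation:
Lethal dose = LD50 * body_weight / 1000
= 1224 * 52.6 / 1000
= 64382.4 / 1000
= 64.38 g

64.38


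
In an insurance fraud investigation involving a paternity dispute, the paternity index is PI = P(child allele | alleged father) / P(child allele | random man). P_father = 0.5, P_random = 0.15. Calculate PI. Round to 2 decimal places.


Paternity Index calculation:
PI = P(allele|father) / P(allele|random)
PI = 0.5 / 0.15
PI = 3.33

3.33


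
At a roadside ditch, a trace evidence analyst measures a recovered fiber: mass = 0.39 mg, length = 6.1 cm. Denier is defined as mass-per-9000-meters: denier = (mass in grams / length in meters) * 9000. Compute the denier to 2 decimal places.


Denier calculation:
Mass in grams = 0.39 mg / 1000 = 0.00039 g
Length in meters = 6.1 cm / 100 = 0.061 m
Linear density = mass / length = 0.00039 / 0.061 = 0.00639344 g/m
Denier = (g/m) * 9000 = 0.00639344 * 9000 = 57.54

57.54


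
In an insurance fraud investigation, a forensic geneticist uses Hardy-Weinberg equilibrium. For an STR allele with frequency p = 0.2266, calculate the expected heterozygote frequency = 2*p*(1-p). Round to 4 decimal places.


Hardy-Weinberg heterozygote frequency:
q = 1 - p = 1 - 0.2266 = 0.7734
2pq = 2 * 0.2266 * 0.7734 = 0.3505

0.3505


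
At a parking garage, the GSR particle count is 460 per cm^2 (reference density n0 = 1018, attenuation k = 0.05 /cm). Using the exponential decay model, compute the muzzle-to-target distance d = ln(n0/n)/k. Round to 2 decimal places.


GSR distance calculation:
n0/n = 1018 / 460 = 2.213043
ln(n0/n) = 0.794368
d = 0.794368 / 0.05 = 15.89 cm

15.89


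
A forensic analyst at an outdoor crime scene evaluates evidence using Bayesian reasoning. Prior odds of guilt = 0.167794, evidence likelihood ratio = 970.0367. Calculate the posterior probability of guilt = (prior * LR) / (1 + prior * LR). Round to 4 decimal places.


Bayesian evidence evaluation:
Posterior odds = prior_odds * LR = 0.167794 * 970.0367 = 162.7663
Posterior probability = posterior_odds / (1 + posterior_odds)
= 162.7663 / (1 + 162.7663)
= 162.7663 / 163.7663
= 0.9939

0.9939


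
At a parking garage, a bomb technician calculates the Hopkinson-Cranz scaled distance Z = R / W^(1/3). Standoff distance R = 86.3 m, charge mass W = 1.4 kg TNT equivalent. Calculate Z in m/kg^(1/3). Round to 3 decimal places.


Scaled distance calculation:
W^(1/3) = 1.4^(1/3) = 1.118689
Z = R / W^(1/3) = 86.3 / 1.118689
Z = 77.144 m/kg^(1/3)

77.144


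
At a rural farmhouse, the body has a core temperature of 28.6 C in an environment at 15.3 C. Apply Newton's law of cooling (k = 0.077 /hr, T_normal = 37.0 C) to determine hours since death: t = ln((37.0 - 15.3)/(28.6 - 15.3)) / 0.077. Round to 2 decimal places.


Using Newton's law of cooling:
t = ln((T_normal - T_ambient) / (T_body - T_ambient)) / k
T_normal - T_ambient = 21.7
T_body - T_ambient = 13.3
Ratio = 1.631579
ln(ratio) = 0.489548
t = 0.489548 / 0.077 = 6.36 hours

6.36


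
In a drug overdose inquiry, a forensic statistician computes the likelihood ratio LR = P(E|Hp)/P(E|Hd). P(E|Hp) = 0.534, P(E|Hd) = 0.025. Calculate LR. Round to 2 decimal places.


Likelihood ratio calculation:
LR = P(E|Hp) / P(E|Hd)
LR = 0.534 / 0.025
LR = 21.36

21.36


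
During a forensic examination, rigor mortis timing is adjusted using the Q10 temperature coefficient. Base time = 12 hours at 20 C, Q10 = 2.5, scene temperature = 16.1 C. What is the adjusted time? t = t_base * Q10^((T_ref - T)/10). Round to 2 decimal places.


Rigor mortis time adjustment:
Exponent = (T_ref - T_actual) / 10 = (20 - 16.1) / 10 = 0.39
Q10 factor = 2.5^0.39 = 1.42954
t_adjusted = 12 * 1.42954 = 17.15 hours

17.15


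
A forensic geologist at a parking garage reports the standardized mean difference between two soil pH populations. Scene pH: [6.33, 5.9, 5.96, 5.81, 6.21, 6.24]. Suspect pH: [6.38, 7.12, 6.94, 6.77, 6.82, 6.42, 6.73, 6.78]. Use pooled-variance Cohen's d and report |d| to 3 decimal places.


Pooled-variance Cohen's d for soil pH comparison:
Scene mean = 36.45 / 6 = 6.075
Suspect mean = 53.96 / 8 = 6.745
Scene sample variance s_s^2 = 0.04491
Suspect sample variance s_c^2 = 0.060743
Pooled variance = ((n_s-1)*s_s^2 + (n_c-1)*s_c^2) / (n_s + n_c - 2) = 0.054146
Pooled SD = sqrt(0.054146) = 0.232693
Mean difference = -0.67
|d| = |-0.67| / 0.232693 = 2.879

2.879


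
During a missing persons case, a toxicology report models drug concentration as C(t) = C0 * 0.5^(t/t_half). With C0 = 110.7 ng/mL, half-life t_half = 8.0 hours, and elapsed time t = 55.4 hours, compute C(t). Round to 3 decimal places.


Drug concentration decay:
Number of half-lives = t / t_half = 55.4 / 8.0 = 6.925
Decay factor = 0.5^6.925 = 0.00822938
C(t) = 110.7 * 0.00822938 = 0.911 ng/mL

0.911


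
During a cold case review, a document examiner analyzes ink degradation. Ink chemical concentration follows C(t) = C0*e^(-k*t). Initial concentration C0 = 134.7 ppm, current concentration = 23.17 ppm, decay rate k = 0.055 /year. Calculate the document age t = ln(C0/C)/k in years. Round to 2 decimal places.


Document age estimation:
C0/C = 134.7 / 23.17 = 5.813552
ln(C0/C) = 1.760192
t = 1.760192 / 0.055 = 32.00 years

32.00


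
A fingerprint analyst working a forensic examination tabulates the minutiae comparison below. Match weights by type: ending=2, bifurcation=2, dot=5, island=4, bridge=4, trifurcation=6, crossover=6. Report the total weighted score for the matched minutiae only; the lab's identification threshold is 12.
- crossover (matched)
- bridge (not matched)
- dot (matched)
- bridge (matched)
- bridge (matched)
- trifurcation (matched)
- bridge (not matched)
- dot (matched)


Weighted minutiae match score:
  crossover: matched, +6 (running total 6)
  bridge: not matched, +0
  dot: matched, +5 (running total 11)
  bridge: matched, +4 (running total 15)
  bridge: matched, +4 (running total 19)
  trifurcation: matched, +6 (running total 25)
  bridge: not matched, +0
  dot: matched, +5 (running total 30)
Total score = 30
Threshold = 12; verdict = identification

30


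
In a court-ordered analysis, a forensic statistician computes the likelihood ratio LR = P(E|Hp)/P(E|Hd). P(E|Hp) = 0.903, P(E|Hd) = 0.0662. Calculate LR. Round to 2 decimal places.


Likelihood ratio calculation:
LR = P(E|Hp) / P(E|Hd)
LR = 0.903 / 0.0662
LR = 13.64

13.64


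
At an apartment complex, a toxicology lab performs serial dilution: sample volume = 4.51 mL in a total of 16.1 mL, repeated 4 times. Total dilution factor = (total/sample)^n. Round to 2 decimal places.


Dilution factor calculation:
Single dilution = V_total / V_sample = 16.1 / 4.51 ≈ 3.569845
Number of dilutions = 4
Total DF = (16.1 / 4.51)^4 (full precision, rounded at the end) = 162.40

162.40


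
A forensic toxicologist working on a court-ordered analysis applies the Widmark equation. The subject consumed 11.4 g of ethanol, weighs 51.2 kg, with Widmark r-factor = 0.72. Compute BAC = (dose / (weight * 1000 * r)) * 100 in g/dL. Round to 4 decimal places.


Applying the Widmark formula:
BAC = (dose_g / (body_wt * 1000 * r)) * 100
Denominator = 51.2 * 1000 * 0.72 = 36864
BAC = (11.4 / 36864) * 100
BAC = 0.0309 g/dL

0.0309


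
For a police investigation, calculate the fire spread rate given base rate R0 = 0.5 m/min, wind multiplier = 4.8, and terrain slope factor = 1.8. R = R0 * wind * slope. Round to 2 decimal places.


Fire spread rate calculation:
R = R0 * wind_factor * slope_factor
= 0.5 * 4.8 * 1.8
= 2.4 * 1.8
= 4.32 m/min

4.32


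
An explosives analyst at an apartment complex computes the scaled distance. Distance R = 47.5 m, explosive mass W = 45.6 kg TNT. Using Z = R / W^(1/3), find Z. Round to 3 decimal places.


Scaled distance calculation:
W^(1/3) = 45.6^(1/3) = 3.572632
Z = R / W^(1/3) = 47.5 / 3.572632
Z = 13.296 m/kg^(1/3)

13.296


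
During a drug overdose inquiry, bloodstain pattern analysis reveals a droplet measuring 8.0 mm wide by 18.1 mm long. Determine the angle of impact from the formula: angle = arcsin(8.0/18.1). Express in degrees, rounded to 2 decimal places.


Blood spatter impact angle calculation:
width / length = 8.0 / 18.1 = 0.441989
angle = arcsin(0.441989)
angle = 26.23 degrees

26.23
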